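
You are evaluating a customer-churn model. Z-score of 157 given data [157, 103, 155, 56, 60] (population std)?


μ = 106.2, σ = 43.8789
z = (157 - 106.2)/43.8789 = 1.1577

1.1577


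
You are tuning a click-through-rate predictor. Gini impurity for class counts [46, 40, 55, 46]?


Probabilities: [46/187, 40/187, 55/187, 46/187] ≈ [0.246, 0.2139, 0.2941, 0.246]
Σpᵢ² = (2116 + 1600 + 3025 + 2116)/187² = 8857/34969
Gini = 1 - Σpᵢ² = 1 - 8857/34969 = 0.7467

0.7467


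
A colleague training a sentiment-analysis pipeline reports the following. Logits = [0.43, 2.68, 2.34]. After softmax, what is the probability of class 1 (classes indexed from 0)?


Exponentials: e^0.43=1.5373, e^2.68=14.5851, e^2.34=10.3812
Sum = 26.5036
Softmax = [0.058, 0.5503, 0.3917]
p[1] = 14.5851/26.5036 = 0.5503

0.5503


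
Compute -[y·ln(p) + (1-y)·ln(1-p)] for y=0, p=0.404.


BCE = -[y·ln(p) + (1-y)·ln(1-p)]
= -0 - 1·ln(1-0.404)
= -ln(0.596) = 0.5175

0.5175


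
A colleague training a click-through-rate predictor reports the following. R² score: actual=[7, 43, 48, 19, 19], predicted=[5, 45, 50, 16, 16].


ȳ = 27.2
SS_res = Σ(y-ŷ)² = 30
SS_tot = Σ(y-ȳ)² = 1224.8
R² = 1 - SS_res/SS_tot = 1 - 0.0245 = 0.9755

0.9755


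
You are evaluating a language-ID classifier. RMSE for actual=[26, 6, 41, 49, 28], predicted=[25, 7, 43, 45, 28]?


MSE = 22/5 = 4.4
RMSE = √(22/5) = 2.0976

2.0976


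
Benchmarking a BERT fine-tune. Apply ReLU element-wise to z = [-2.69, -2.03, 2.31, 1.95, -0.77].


ReLU(-2.69) = max(0, -2.69) = 0.0
ReLU(-2.03) = max(0, -2.03) = 0.0
ReLU(2.31) = max(0, 2.31) = 2.31
ReLU(1.95) = max(0, 1.95) = 1.95
ReLU(-0.77) = max(0, -0.77) = 0.0
result = [0.0, 0.0, 2.31, 1.95, 0.0]

[0.0, 0.0, 2.31, 1.95, 0.0]


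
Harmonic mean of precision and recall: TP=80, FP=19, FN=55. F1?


Precision = 80/99 = 0.8081
Recall = 80/135 = 0.5926
F1 = 2·P·R/(P+R) = 2·TP/(2·TP+FP+FN) = 160/(160+19+55) = 160/234 = 0.6838

0.6838


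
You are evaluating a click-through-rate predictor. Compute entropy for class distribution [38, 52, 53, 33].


Probabilities: [38/176, 52/176, 53/176, 33/176] ≈ [0.2159, 0.2955, 0.3011, 0.1875]
H = -((38/176)·log₂(38/176) + (52/176)·log₂(52/176) + (53/176)·log₂(53/176) + (33/176)·log₂(33/176))
  = 1.9714 bits

1.9714 bits


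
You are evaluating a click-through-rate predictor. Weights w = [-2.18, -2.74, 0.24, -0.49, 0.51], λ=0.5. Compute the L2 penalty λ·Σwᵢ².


‖w‖₂² = (-2.18)² + (-2.74)² + (0.24)² + (-0.49)² + (0.51)²
     = 4.7524 + 7.5076 + 0.0576 + 0.2401 + 0.2601
     = 12.8178
λ·‖w‖₂² = 0.5·12.8178 = 6.4089

6.4089


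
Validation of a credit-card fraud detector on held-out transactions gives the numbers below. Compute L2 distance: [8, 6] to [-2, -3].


d = √((8+ 2)² + (6+ 3)²)
  = √(100 + 81)
  = √181 = 13.4536

13.4536


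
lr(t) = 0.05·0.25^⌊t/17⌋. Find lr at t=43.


n_drops = ⌊43/17⌋ = 2
lr = 0.05·0.25^2 = 0.05·0.0625 = 0.003125

0.003125


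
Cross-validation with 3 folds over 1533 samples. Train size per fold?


Fold size = 1533/3 = 511
Training per fold = 1533 - 511 = 1022

1022


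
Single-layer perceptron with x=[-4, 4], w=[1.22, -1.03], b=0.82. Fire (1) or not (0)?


z = (-4)·(1.22) + (4)·(-1.03) + 0.82
  = -8.18
step(z) = 0 (z<0)

0


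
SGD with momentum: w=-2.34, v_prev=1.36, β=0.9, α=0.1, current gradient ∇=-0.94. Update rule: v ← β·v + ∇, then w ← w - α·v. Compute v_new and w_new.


v_new = 0.9·1.36 - 0.94 = 1.224 - 0.94 = 0.284
w_new = -2.34 - 0.1·0.284 = -2.34 - 0.0284 = -2.3684

v_new=0.284, w_new=-2.3684


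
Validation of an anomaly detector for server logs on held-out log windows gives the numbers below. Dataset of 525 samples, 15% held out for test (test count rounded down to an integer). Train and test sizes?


Test = ⌊525·15/100⌋ = 78
Train = 525 - 78 = 447

Train: 447, Test: 78


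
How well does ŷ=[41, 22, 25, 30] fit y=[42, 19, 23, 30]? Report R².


ȳ = 28.5
SS_res = Σ(y-ŷ)² = 14
SS_tot = Σ(y-ȳ)² = 305
R² = 1 - SS_res/SS_tot = 1 - 0.0459 = 0.9541

0.9541


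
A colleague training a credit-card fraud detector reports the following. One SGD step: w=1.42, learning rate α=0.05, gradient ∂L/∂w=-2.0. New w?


w_new = w - α·∇
= 1.42 - 0.05·-2.0
= 1.42 + 0.1
= 1.52

1.52


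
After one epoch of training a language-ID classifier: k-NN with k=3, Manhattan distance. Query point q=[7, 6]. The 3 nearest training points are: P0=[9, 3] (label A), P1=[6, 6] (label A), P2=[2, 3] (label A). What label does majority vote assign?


d(q,P0) = 5  (label A)
d(q,P1) = 1  (label A)
d(q,P2) = 8  (label A)
Votes: A=3, B=0
Majority → A

A


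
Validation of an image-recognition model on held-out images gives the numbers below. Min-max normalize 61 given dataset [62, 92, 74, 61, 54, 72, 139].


min=54, max=139
(61-54)/(139-54) = 7/85 = 0.0824

0.0824


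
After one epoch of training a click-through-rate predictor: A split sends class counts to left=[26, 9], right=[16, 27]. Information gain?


Parent = [42, 36], H_parent = 0.9957
H_left = 0.8224 (n=35), H_right = 0.9523 (n=43)
H_children = (35/78)·0.8224 + (43/78)·0.9523 = 0.894
IG = 0.9957 - 0.894 = 0.1017

0.1017


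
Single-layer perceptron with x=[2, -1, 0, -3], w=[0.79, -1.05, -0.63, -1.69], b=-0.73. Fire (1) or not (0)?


z = (2)·(0.79) + (-1)·(-1.05) + (0)·(-0.63) + (-3)·(-1.69) - 0.73
  = 6.97
step(z) = 1 (z≥0)

1


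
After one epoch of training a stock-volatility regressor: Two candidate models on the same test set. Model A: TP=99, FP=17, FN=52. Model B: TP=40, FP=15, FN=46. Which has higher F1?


Model A: P=99/116=0.8534, R=99/151=0.6556, F1=2PR/(P+R)=2TP/(2TP+FP+FN)=198/267=0.7416
Model B: P=40/55=0.7273, R=40/86=0.4651, F1=2PR/(P+R)=2TP/(2TP+FP+FN)=80/141=0.5674
0.7416 > 0.5674 → Model A

Model A


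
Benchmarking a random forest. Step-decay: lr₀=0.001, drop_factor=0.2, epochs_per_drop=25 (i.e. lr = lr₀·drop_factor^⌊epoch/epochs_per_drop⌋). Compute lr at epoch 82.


n_drops = ⌊82/25⌋ = 3
lr = 0.001·0.2^3 = 0.001·0.008 = 0.000008

0.000008


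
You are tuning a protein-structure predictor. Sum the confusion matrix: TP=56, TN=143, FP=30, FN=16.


Total = TP + TN + FP + FN
= 56 + 143 + 30 + 16
= 245
(Predicted positive: 86, predicted negative: 159)

245


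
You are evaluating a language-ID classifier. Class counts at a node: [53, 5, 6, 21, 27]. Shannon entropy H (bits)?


Probabilities: [53/112, 5/112, 6/112, 21/112, 27/112] ≈ [0.4732, 0.0446, 0.0536, 0.1875, 0.2411]
H = -((53/112)·log₂(53/112) + (5/112)·log₂(5/112) + (6/112)·log₂(6/112) + (21/112)·log₂(21/112) + (27/112)·log₂(27/112))
  = 1.8849 bits

1.8849 bits


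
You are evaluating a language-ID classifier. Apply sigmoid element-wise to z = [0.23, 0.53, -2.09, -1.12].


σ(0.23) = 1/(1+e^-0.23) = 0.5572
σ(0.53) = 1/(1+e^-0.53) = 0.6295
σ(-2.09) = 1/(1+e^2.09) = 0.1101
σ(-1.12) = 1/(1+e^1.12) = 0.246
result = [0.5572, 0.6295, 0.1101, 0.246]

[0.5572, 0.6295, 0.1101, 0.246]


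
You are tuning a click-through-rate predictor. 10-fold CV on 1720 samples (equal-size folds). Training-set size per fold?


Fold size = 1720/10 = 172
Training per fold = 1720 - 172 = 1548

1548


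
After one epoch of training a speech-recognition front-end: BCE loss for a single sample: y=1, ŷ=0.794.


BCE = -[y·ln(p) + (1-y)·ln(1-p)]
= -1·ln(0.794) - 0
= -ln(0.794) = 0.2307

0.2307


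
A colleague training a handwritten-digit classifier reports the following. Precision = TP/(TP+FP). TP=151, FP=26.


Precision = TP/(TP+FP)
= 151/(151+26)
= 151/177 = 85.31%

85.31%


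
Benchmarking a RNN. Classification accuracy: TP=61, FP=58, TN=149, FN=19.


Accuracy = (TP+TN)/(TP+TN+FP+FN)
= (61+149)/(287)
= 210/287 = 73.17%

73.17%


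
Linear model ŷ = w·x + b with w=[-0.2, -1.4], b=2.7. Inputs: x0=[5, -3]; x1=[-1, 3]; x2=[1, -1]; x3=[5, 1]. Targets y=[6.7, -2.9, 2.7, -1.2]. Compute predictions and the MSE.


ŷ0 = (-0.2)·(5) + (-1.4)·(-3) + 2.7 = 5.9
ŷ1 = (-0.2)·(-1) + (-1.4)·(3) + 2.7 = -1.3
ŷ2 = (-0.2)·(1) + (-1.4)·(-1) + 2.7 = 3.9
ŷ3 = (-0.2)·(5) + (-1.4)·(1) + 2.7 = 0.3
errors² = [0.64, 2.56, 1.44, 2.25]
MSE = 6.8900/4 = 1.7225

1.7225


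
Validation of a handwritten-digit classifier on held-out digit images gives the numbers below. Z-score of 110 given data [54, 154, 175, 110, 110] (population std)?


μ = 120.6, σ = 41.7976
z = (110 - 120.6)/41.7976 = -0.2536

-0.2536


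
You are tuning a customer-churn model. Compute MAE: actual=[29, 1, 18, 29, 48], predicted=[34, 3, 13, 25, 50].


Absolute errors: |29-34|=5, |1-3|=2, |18-13|=5, |29-25|=4, |48-50|=2
Sum = 18
MAE = 18/5 = 18/5

18/5


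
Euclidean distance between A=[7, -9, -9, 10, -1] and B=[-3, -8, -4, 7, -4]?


d = √((7+ 3)² + (-9+ 8)² + (-9+ 4)² + (10-7)² + (-1+ 4)²)
  = √(100 + 1 + 25 + 9 + 9)
  = √144 = 12.0

12.0


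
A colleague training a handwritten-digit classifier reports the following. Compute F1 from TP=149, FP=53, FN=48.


Precision = 149/202 = 0.7376
Recall = 149/197 = 0.7563
F1 = 2·P·R/(P+R) = 2·TP/(2·TP+FP+FN) = 298/(298+53+48) = 298/399 = 0.7469

0.7469


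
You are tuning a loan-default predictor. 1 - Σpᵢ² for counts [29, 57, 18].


Probabilities: [29/104, 57/104, 18/104] ≈ [0.2788, 0.5481, 0.1731]
Σpᵢ² = (841 + 3249 + 324)/104² = 4414/10816
Gini = 1 - Σpᵢ² = 1 - 4414/10816 = 0.5919

0.5919


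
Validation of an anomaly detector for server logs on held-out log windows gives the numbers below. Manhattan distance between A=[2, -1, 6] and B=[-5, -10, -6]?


d = |2+ 5| + |-1+ 10| + |6+ 6|
  = 7 + 9 + 12
  = 28

28


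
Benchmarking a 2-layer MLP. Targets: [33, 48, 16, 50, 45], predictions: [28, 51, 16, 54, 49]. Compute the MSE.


Squared errors: (33-28)²=25, (48-51)²=9, (16-16)²=0, (50-54)²=16, (45-49)²=16
Sum = 66
MSE = 66/5 = 66/5

66/5


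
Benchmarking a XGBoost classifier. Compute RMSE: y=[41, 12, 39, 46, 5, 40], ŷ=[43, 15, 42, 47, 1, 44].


MSE = 55/6 = 9.1667
RMSE = √(55/6) = 3.0277

3.0277


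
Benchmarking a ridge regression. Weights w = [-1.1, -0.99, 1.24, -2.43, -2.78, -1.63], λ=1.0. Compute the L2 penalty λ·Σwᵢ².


‖w‖₂² = (-1.1)² + (-0.99)² + (1.24)² + (-2.43)² + (-2.78)² + (-1.63)²
     = 1.21 + 0.9801 + 1.5376 + 5.9049 + 7.7284 + 2.6569
     = 20.0179
λ·‖w‖₂² = 1.0·20.0179 = 20.0179

20.0179


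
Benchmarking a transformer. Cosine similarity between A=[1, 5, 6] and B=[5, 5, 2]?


A·B = 1·5 + 5·5 + 6·2 = 42
‖A‖ = √62 = 7.874, ‖B‖ = √54 = 7.3485
cos = 42/(√62·√54) = 42/√3348 = 0.7259

0.7259


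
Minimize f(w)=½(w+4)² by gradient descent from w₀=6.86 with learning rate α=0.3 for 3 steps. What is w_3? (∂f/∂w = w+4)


step 1: grad = 6.86+4 = 10.86; w = 6.86 - 0.3·(10.86) = 3.602
step 2: grad = 3.602+4 = 7.602; w = 3.602 - 0.3·(7.602) = 1.3214
step 3: grad = 1.3214+4 = 5.3214; w = 1.3214 - 0.3·(5.3214) = -0.27502

-0.27502


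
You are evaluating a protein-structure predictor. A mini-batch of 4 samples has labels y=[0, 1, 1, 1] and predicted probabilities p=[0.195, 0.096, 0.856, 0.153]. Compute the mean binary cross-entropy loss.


L[0] = -ln(1-0.195) = -ln(0.805) = 0.2169
L[1] = -ln(0.096) = 2.3434
L[2] = -ln(0.856) = 0.1555
L[3] = -ln(0.153) = 1.8773
mean = (0.2169 + 2.3434 + 0.1555 + 1.8773)/4 = 1.1483

1.1483


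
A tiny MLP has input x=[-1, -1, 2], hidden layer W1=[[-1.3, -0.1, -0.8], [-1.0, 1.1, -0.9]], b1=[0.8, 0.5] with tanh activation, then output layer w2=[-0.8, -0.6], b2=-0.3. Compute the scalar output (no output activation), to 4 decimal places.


z1[0] = (-1.3)·(-1) + (-0.1)·(-1) + (-0.8)·(2) + 0.8 = 0.6
z1[1] = (-1.0)·(-1) + (1.1)·(-1) + (-0.9)·(2) + 0.5 = -1.4
h = tanh(z1) = [0.537, -0.8854]
output = (-0.8)·(0.537) + (-0.6)·(-0.8854) - 0.3 = -0.1984

-0.1984


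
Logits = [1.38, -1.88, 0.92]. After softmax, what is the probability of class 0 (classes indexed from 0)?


Exponentials: e^1.38=3.9749, e^-1.88=0.1526, e^0.92=2.5093
Sum = 6.6368
Softmax = [0.5989, 0.023, 0.3781]
p[0] = 3.9749/6.6368 = 0.5989

0.5989


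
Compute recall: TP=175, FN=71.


Recall = TP/(TP+FN)
= 175/(175+71)
= 175/246 = 71.14%

71.14%


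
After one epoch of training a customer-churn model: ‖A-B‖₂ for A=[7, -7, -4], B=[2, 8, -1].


d = √((7-2)² + (-7-8)² + (-4+ 1)²)
  = √(25 + 225 + 9)
  = √259 = 16.0935

16.0935


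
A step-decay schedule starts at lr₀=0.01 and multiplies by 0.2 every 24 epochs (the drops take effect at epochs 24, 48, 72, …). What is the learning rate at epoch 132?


n_drops = ⌊132/24⌋ = 5
lr = 0.01·0.2^5 = 0.01·0.00032 = 0.0000032

0.0000032


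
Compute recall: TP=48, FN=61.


Recall = TP/(TP+FN)
= 48/(48+61)
= 48/109 = 44.04%

44.04%


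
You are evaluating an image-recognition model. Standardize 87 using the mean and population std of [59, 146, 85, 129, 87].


μ = 101.2, σ = 31.7011
z = (87 - 101.2)/31.7011 = -0.4479

-0.4479


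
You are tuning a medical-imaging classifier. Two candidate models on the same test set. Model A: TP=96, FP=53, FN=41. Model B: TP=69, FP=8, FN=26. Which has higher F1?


Model A: P=96/149=0.6443, R=96/137=0.7007, F1=2PR/(P+R)=2TP/(2TP+FP+FN)=192/286=0.6713
Model B: P=69/77=0.8961, R=69/95=0.7263, F1=2PR/(P+R)=2TP/(2TP+FP+FN)=138/172=0.8023
0.6713 < 0.8023 → Model B

Model B


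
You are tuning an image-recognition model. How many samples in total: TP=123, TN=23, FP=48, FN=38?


Total = TP + TN + FP + FN
= 123 + 23 + 48 + 38
= 232
(Predicted positive: 171, predicted negative: 61)

232


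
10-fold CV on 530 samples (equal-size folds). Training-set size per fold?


Fold size = 530/10 = 53
Training per fold = 530 - 53 = 477

477


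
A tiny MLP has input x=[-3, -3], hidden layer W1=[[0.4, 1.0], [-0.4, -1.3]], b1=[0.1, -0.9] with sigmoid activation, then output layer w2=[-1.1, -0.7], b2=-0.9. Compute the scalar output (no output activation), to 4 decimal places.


z1[0] = (0.4)·(-3) + (1.0)·(-3) + 0.1 = -4.1
z1[1] = (-0.4)·(-3) + (-1.3)·(-3) - 0.9 = 4.2
h = sigmoid(z1) = [0.0163, 0.9852]
output = (-1.1)·(0.0163) + (-0.7)·(0.9852) - 0.9 = -1.6076

-1.6076


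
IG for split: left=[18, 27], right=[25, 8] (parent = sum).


Parent = [43, 35], H_parent = 0.9924
H_left = 0.971 (n=45), H_right = 0.799 (n=33)
H_children = (45/78)·0.971 + (33/78)·0.799 = 0.8982
IG = 0.9924 - 0.8982 = 0.0942

0.0942


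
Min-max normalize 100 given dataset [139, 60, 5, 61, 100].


min=5, max=139
(100-5)/(139-5) = 95/134 = 0.709

0.709


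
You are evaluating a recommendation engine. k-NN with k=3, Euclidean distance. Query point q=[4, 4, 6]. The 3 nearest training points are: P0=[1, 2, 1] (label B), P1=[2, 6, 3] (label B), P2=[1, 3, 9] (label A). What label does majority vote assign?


d(q,P0) = 6.1644  (label B)
d(q,P1) = 4.1231  (label B)
d(q,P2) = 4.3589  (label A)
Votes: A=1, B=2
Majority → B

B


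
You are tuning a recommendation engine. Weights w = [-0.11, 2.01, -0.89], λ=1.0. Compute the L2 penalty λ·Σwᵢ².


‖w‖₂² = (-0.11)² + (2.01)² + (-0.89)²
     = 0.0121 + 4.0401 + 0.7921
     = 4.8443
λ·‖w‖₂² = 1.0·4.8443 = 4.8443

4.8443


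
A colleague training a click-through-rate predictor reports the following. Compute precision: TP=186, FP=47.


Precision = TP/(TP+FP)
= 186/(186+47)
= 186/233 = 79.83%

79.83%


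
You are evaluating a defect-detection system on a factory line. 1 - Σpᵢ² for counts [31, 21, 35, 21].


Probabilities: [31/108, 21/108, 35/108, 21/108] ≈ [0.287, 0.1944, 0.3241, 0.1944]
Σpᵢ² = (961 + 441 + 1225 + 441)/108² = 3068/11664
Gini = 1 - Σpᵢ² = 1 - 3068/11664 = 0.737

0.737


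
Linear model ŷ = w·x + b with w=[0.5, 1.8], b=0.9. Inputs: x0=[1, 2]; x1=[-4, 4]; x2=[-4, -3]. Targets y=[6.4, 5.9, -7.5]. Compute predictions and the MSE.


ŷ0 = (0.5)·(1) + (1.8)·(2) + 0.9 = 5.0
ŷ1 = (0.5)·(-4) + (1.8)·(4) + 0.9 = 6.1
ŷ2 = (0.5)·(-4) + (1.8)·(-3) + 0.9 = -6.5
errors² = [1.96, 0.04, 1.0]
MSE = 3.0000/3 = 1.0

1.0


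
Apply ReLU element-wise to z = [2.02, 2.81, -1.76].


ReLU(2.02) = max(0, 2.02) = 2.02
ReLU(2.81) = max(0, 2.81) = 2.81
ReLU(-1.76) = max(0, -1.76) = 0.0
result = [2.02, 2.81, 0.0]

[2.02, 2.81, 0.0]


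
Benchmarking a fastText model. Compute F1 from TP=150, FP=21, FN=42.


Precision = 150/171 = 0.8772
Recall = 150/192 = 0.7812
F1 = 2·P·R/(P+R) = 2·TP/(2·TP+FP+FN) = 300/(300+21+42) = 300/363 = 0.8264

0.8264


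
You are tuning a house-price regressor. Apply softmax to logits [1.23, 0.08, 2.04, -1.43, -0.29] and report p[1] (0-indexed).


Exponentials: e^1.23=3.4212, e^0.08=1.0833, e^2.04=7.6906, e^-1.43=0.2393, e^-0.29=0.7483
Sum = 13.1827
Softmax = [0.2595, 0.0822, 0.5834, 0.0182, 0.0568]
p[1] = 1.0833/13.1827 = 0.0822

0.0822


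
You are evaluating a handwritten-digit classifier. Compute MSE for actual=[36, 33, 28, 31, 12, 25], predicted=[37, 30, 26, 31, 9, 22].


Squared errors: (36-37)²=1, (33-30)²=9, (28-26)²=4, (31-31)²=0, (12-9)²=9, (25-22)²=9
Sum = 32
MSE = 32/6 = 16/3

16/3


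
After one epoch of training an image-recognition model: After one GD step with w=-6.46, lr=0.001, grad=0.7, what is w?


w_new = w - α·∇
= -6.46 - 0.001·0.7
= -6.46 - 0.0007
= -6.4607

-6.4607


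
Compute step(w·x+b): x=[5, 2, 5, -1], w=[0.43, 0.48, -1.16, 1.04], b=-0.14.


z = (5)·(0.43) + (2)·(0.48) + (5)·(-1.16) + (-1)·(1.04) - 0.14
  = -3.87
step(z) = 0 (z<0)

0


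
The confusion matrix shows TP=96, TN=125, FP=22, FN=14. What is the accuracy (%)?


Accuracy = (TP+TN)/(TP+TN+FP+FN)
= (96+125)/(257)
= 221/257 = 85.99%

85.99%


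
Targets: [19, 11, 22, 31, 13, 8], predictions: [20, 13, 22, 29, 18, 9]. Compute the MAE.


Absolute errors: |19-20|=1, |11-13|=2, |22-22|=0, |31-29|=2, |13-18|=5, |8-9|=1
Sum = 11
MAE = 11/6 = 11/6

11/6


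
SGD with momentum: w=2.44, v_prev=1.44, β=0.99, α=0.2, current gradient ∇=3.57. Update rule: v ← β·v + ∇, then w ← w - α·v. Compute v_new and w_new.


v_new = 0.99·1.44 + 3.57 = 1.4256 + 3.57 = 4.9956
w_new = 2.44 - 0.2·4.9956 = 2.44 - 0.99912 = 1.44088

v_new=4.9956, w_new=1.44088


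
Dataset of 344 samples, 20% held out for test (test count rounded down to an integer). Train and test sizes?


Test = ⌊344·20/100⌋ = 68
Train = 344 - 68 = 276

Train: 276, Test: 68


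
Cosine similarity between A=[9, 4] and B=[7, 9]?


A·B = 9·7 + 4·9 = 99
‖A‖ = √97 = 9.8489, ‖B‖ = √130 = 11.4018
cos = 99/(√97·√130) = 99/√12610 = 0.8816

0.8816


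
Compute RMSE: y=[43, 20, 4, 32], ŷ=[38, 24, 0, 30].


MSE = 61/4 = 15.25
RMSE = √(61/4) = 3.9051

3.9051


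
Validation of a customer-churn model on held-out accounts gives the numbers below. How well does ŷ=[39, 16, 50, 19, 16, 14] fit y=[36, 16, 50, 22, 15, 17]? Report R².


ȳ = 26
SS_res = Σ(y-ŷ)² = 28
SS_tot = Σ(y-ȳ)² = 994
R² = 1 - SS_res/SS_tot = 1 - 0.0282 = 0.9718

0.9718


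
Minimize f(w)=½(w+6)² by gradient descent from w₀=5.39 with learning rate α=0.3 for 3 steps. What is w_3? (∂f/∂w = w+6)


step 1: grad = 5.39+6 = 11.39; w = 5.39 - 0.3·(11.39) = 1.973
step 2: grad = 1.973+6 = 7.973; w = 1.973 - 0.3·(7.973) = -0.4189
step 3: grad = -0.4189+6 = 5.5811; w = -0.4189 - 0.3·(5.5811) = -2.09323

-2.09323


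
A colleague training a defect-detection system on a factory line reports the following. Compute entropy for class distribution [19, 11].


Probabilities: [19/30, 11/30] ≈ [0.6333, 0.3667]
H = -((19/30)·log₂(19/30) + (11/30)·log₂(11/30))
  = 0.9481 bits

0.9481 bits


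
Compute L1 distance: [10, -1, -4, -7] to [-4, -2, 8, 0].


d = |10+ 4| + |-1+ 2| + |-4-8| + |-7-0|
  = 14 + 1 + 12 + 7
  = 34

34


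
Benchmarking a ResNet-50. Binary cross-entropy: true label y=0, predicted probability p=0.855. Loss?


BCE = -[y·ln(p) + (1-y)·ln(1-p)]
= -0 - 1·ln(1-0.855)
= -ln(0.145) = 1.931

1.931


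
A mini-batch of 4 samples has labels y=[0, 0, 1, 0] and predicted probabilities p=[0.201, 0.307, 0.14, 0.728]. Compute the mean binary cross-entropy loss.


L[0] = -ln(1-0.201) = -ln(0.799) = 0.2244
L[1] = -ln(1-0.307) = -ln(0.693) = 0.3667
L[2] = -ln(0.14) = 1.9661
L[3] = -ln(1-0.728) = -ln(0.272) = 1.302
mean = (0.2244 + 0.3667 + 1.9661 + 1.302)/4 = 0.9648

0.9648


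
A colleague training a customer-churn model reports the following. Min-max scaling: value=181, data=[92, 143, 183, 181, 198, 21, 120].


min=21, max=198
(181-21)/(198-21) = 160/177 = 0.904

0.904


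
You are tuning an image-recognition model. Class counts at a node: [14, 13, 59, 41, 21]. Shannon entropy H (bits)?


Probabilities: [14/148, 13/148, 59/148, 41/148, 21/148] ≈ [0.0946, 0.0878, 0.3986, 0.277, 0.1419]
H = -((14/148)·log₂(14/148) + (13/148)·log₂(13/148) + (59/148)·log₂(59/148) + (41/148)·log₂(41/148) + (21/148)·log₂(21/148))
  = 2.0717 bits

2.0717 bits


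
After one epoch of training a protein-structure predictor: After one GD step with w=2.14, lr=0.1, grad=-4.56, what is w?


w_new = w - α·∇
= 2.14 - 0.1·-4.56
= 2.14 + 0.456
= 2.596

2.596


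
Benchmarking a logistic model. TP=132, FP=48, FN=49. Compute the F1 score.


Precision = 132/180 = 0.7333
Recall = 132/181 = 0.7293
F1 = 2·P·R/(P+R) = 2·TP/(2·TP+FP+FN) = 264/(264+48+49) = 264/361 = 0.7313

0.7313


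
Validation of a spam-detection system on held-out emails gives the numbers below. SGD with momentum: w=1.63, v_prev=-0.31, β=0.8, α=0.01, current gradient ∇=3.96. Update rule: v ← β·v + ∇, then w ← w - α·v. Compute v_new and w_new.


v_new = 0.8·-0.31 + 3.96 = -0.248 + 3.96 = 3.712
w_new = 1.63 - 0.01·3.712 = 1.63 - 0.03712 = 1.59288

v_new=3.712, w_new=1.59288


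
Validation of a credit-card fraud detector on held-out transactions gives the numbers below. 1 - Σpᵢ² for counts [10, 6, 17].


Probabilities: [10/33, 6/33, 17/33] ≈ [0.303, 0.1818, 0.5152]
Σpᵢ² = (100 + 36 + 289)/33² = 425/1089
Gini = 1 - Σpᵢ² = 1 - 425/1089 = 0.6097

0.6097


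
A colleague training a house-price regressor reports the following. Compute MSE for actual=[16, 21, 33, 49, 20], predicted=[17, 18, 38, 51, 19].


Squared errors: (16-17)²=1, (21-18)²=9, (33-38)²=25, (49-51)²=4, (20-19)²=1
Sum = 40
MSE = 40/5 = 8

8


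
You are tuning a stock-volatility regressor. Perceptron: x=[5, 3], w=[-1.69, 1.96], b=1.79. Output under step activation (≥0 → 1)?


z = (5)·(-1.69) + (3)·(1.96) + 1.79
  = -0.78
step(z) = 0 (z<0)

0


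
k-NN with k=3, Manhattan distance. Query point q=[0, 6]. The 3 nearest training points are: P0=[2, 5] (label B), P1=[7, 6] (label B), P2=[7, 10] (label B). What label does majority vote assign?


d(q,P0) = 3  (label B)
d(q,P1) = 7  (label B)
d(q,P2) = 11  (label B)
Votes: A=0, B=3
Majority → B

B


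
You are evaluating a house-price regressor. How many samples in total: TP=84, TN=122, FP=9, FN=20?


Total = TP + TN + FP + FN
= 84 + 122 + 9 + 20
= 235
(Predicted positive: 93, predicted negative: 142)

235


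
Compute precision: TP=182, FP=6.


Precision = TP/(TP+FP)
= 182/(182+6)
= 182/188 = 96.81%

96.81%


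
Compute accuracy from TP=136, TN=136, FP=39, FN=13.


Accuracy = (TP+TN)/(TP+TN+FP+FN)
= (136+136)/(324)
= 272/324 = 83.95%

83.95%


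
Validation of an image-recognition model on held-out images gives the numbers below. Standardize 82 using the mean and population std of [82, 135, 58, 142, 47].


μ = 92.8, σ = 39.0559
z = (82 - 92.8)/39.0559 = -0.2765

-0.2765


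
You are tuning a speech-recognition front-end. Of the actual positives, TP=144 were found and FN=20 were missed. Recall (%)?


Recall = TP/(TP+FN)
= 144/(144+20)
= 144/164 = 87.8%

87.8%


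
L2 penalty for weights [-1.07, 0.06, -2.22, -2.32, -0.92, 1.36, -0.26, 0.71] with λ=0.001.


‖w‖₂² = (-1.07)² + (0.06)² + (-2.22)² + (-2.32)² + (-0.92)² + (1.36)² + (-0.26)² + (0.71)²
     = 1.1449 + 0.0036 + 4.9284 + 5.3824 + 0.8464 + 1.8496 + 0.0676 + 0.5041
     = 14.727
λ·‖w‖₂² = 0.001·14.727 = 0.014727

0.014727


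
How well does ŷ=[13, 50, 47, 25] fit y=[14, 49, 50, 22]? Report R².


ȳ = 33.75
SS_res = Σ(y-ŷ)² = 20
SS_tot = Σ(y-ȳ)² = 1024.75
R² = 1 - SS_res/SS_tot = 1 - 0.0195 = 0.9805

0.9805


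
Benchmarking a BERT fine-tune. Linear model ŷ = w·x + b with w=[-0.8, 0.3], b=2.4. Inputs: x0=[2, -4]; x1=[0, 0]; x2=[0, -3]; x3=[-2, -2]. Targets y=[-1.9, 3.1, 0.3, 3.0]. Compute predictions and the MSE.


ŷ0 = (-0.8)·(2) + (0.3)·(-4) + 2.4 = -0.4
ŷ1 = (-0.8)·(0) + (0.3)·(0) + 2.4 = 2.4
ŷ2 = (-0.8)·(0) + (0.3)·(-3) + 2.4 = 1.5
ŷ3 = (-0.8)·(-2) + (0.3)·(-2) + 2.4 = 3.4
errors² = [2.25, 0.49, 1.44, 0.16]
MSE = 4.3400/4 = 1.085

1.085


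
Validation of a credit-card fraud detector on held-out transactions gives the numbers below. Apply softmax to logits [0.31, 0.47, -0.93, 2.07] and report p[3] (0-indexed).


Exponentials: e^0.31=1.3634, e^0.47=1.6, e^-0.93=0.3946, e^2.07=7.9248
Sum = 11.2828
Softmax = [0.1208, 0.1418, 0.035, 0.7024]
p[3] = 7.9248/11.2828 = 0.7024

0.7024


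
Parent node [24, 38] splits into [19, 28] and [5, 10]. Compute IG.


Parent = [24, 38], H_parent = 0.9629
H_left = 0.9734 (n=47), H_right = 0.9183 (n=15)
H_children = (47/62)·0.9734 + (15/62)·0.9183 = 0.9601
IG = 0.9629 - 0.9601 = 0.0028

0.0028


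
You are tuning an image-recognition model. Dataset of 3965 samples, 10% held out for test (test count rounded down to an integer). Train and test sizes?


Test = ⌊3965·10/100⌋ = 396
Train = 3965 - 396 = 3569

Train: 3569, Test: 396


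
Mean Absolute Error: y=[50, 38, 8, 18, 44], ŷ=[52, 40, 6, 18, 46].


Absolute errors: |50-52|=2, |38-40|=2, |8-6|=2, |18-18|=0, |44-46|=2
Sum = 8
MAE = 8/5 = 8/5

8/5


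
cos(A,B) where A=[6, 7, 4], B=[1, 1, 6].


A·B = 6·1 + 7·1 + 4·6 = 37
‖A‖ = √101 = 10.0499, ‖B‖ = √38 = 6.1644
cos = 37/(√101·√38) = 37/√3838 = 0.5972

0.5972


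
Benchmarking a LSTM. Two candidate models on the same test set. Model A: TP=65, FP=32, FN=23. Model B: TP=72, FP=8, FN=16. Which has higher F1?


Model A: P=65/97=0.6701, R=65/88=0.7386, F1=2PR/(P+R)=2TP/(2TP+FP+FN)=130/185=0.7027
Model B: P=72/80=0.9, R=72/88=0.8182, F1=2PR/(P+R)=2TP/(2TP+FP+FN)=144/168=0.8571
0.7027 < 0.8571 → Model B

Model B


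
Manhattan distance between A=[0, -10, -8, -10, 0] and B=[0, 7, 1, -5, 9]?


d = |0-0| + |-10-7| + |-8-1| + |-10+ 5| + |0-9|
  = 0 + 17 + 9 + 5 + 9
  = 40

40


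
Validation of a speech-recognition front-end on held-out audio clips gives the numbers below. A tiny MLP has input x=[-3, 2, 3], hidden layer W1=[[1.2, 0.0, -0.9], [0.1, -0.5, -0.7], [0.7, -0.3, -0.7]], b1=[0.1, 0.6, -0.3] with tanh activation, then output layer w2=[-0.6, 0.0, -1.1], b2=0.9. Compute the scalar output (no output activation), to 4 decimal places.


z1[0] = (1.2)·(-3) + (0.0)·(2) + (-0.9)·(3) + 0.1 = -6.2
z1[1] = (0.1)·(-3) + (-0.5)·(2) + (-0.7)·(3) + 0.6 = -2.8
z1[2] = (0.7)·(-3) + (-0.3)·(2) + (-0.7)·(3) - 0.3 = -5.1
h = tanh(z1) = [-1.0, -0.9926, -0.9999]
output = (-0.6)·(-1.0) + (0.0)·(-0.9926) + (-1.1)·(-0.9999) + 0.9 = 2.5999

2.5999


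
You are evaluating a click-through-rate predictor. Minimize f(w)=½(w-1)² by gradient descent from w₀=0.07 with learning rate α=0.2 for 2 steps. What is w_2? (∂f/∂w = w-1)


step 1: grad = 0.07-1 = -0.93; w = 0.07 - 0.2·(-0.93) = 0.256
step 2: grad = 0.256-1 = -0.744; w = 0.256 - 0.2·(-0.744) = 0.4048

0.4048


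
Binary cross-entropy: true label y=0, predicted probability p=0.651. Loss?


BCE = -[y·ln(p) + (1-y)·ln(1-p)]
= -0 - 1·ln(1-0.651)
= -ln(0.349) = 1.0527

1.0527


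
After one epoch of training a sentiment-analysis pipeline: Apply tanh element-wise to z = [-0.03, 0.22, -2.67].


tanh(-0.03) = -0.03
tanh(0.22) = 0.2165
tanh(-2.67) = -0.9905
result = [-0.03, 0.2165, -0.9905]

[-0.03, 0.2165, -0.9905]


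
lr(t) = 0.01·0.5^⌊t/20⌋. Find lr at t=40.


n_drops = ⌊40/20⌋ = 2
lr = 0.01·0.5^2 = 0.01·0.25 = 0.0025

0.0025


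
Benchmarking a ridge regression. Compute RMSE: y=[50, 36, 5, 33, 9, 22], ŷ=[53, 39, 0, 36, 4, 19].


MSE = 86/6 = 14.3333
RMSE = √(86/6) = 3.7859

3.7859


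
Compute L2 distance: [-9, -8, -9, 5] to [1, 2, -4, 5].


d = √((-9-1)² + (-8-2)² + (-9+ 4)² + (5-5)²)
  = √(100 + 100 + 25 + 0)
  = √225 = 15.0

15.0


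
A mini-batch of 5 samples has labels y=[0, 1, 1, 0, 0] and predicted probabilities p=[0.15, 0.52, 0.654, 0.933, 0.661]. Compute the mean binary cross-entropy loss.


L[0] = -ln(1-0.15) = -ln(0.85) = 0.1625
L[1] = -ln(0.52) = 0.6539
L[2] = -ln(0.654) = 0.4246
L[3] = -ln(1-0.933) = -ln(0.067) = 2.7031
L[4] = -ln(1-0.661) = -ln(0.339) = 1.0818
mean = (0.1625 + 0.6539 + 0.4246 + 2.7031 + 1.0818)/5 = 1.0052

1.0052


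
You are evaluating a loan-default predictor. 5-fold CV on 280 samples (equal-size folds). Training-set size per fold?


Fold size = 280/5 = 56
Training per fold = 280 - 56 = 224

224


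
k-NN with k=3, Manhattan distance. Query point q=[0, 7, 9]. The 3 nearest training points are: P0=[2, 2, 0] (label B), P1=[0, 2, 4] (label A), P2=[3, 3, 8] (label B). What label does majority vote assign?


d(q,P0) = 16  (label B)
d(q,P1) = 10  (label A)
d(q,P2) = 8  (label B)
Votes: A=1, B=2
Majority → B

B


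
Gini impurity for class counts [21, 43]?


Probabilities: [21/64, 43/64] ≈ [0.3281, 0.6719]
Σpᵢ² = (441 + 1849)/64² = 2290/4096
Gini = 1 - Σpᵢ² = 1 - 2290/4096 = 0.4409

0.4409


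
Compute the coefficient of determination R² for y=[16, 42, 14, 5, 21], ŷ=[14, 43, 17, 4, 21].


ȳ = 19.6
SS_res = Σ(y-ŷ)² = 15
SS_tot = Σ(y-ȳ)² = 761.2
R² = 1 - SS_res/SS_tot = 1 - 0.0197 = 0.9803

0.9803


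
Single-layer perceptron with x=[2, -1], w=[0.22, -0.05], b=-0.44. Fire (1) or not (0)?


z = (2)·(0.22) + (-1)·(-0.05) - 0.44
  = 0.05
step(z) = 1 (z≥0)

1


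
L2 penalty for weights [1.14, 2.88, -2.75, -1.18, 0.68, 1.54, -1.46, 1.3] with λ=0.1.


‖w‖₂² = (1.14)² + (2.88)² + (-2.75)² + (-1.18)² + (0.68)² + (1.54)² + (-1.46)² + (1.3)²
     = 1.2996 + 8.2944 + 7.5625 + 1.3924 + 0.4624 + 2.3716 + 2.1316 + 1.69
     = 25.2045
λ·‖w‖₂² = 0.1·25.2045 = 2.52045

2.52045


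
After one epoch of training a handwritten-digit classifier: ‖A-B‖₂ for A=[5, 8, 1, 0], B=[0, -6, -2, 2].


d = √((5-0)² + (8+ 6)² + (1+ 2)² + (0-2)²)
  = √(25 + 196 + 9 + 4)
  = √234 = 15.2971

15.2971


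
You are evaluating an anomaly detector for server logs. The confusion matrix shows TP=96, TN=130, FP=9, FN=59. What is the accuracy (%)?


Accuracy = (TP+TN)/(TP+TN+FP+FN)
= (96+130)/(294)
= 226/294 = 76.87%

76.87%


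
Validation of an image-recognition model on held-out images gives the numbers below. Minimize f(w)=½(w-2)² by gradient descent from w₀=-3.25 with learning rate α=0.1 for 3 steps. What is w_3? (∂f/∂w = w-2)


step 1: grad = -3.25-2 = -5.25; w = -3.25 - 0.1·(-5.25) = -2.725
step 2: grad = -2.725-2 = -4.725; w = -2.725 - 0.1·(-4.725) = -2.2525
step 3: grad = -2.2525-2 = -4.2525; w = -2.2525 - 0.1·(-4.2525) = -1.82725

-1.82725


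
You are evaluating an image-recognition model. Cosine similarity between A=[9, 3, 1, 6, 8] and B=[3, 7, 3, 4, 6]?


A·B = 9·3 + 3·7 + 1·3 + 6·4 + 8·6 = 123
‖A‖ = √191 = 13.8203, ‖B‖ = √119 = 10.9087
cos = 123/(√191·√119) = 123/√22729 = 0.8159

0.8159


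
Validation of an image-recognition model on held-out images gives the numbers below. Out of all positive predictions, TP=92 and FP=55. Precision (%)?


Precision = TP/(TP+FP)
= 92/(92+55)
= 92/147 = 62.59%

62.59%


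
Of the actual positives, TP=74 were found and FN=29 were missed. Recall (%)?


Recall = TP/(TP+FN)
= 74/(74+29)
= 74/103 = 71.84%

71.84%


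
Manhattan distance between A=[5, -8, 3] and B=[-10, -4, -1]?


d = |5+ 10| + |-8+ 4| + |3+ 1|
  = 15 + 4 + 4
  = 23

23


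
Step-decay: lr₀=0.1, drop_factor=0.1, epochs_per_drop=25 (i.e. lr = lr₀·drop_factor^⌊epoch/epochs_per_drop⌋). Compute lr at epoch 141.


n_drops = ⌊141/25⌋ = 5
lr = 0.1·0.1^5 = 0.1·0.00001 = 0.000001

0.000001


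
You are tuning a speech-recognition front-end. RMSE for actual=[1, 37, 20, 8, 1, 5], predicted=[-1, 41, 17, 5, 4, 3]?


MSE = 51/6 = 8.5
RMSE = √(51/6) = 2.9155

2.9155


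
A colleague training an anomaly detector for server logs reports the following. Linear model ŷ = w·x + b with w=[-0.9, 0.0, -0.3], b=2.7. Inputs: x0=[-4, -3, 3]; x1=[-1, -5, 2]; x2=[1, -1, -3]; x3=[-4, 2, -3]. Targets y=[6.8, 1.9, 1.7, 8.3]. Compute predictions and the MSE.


ŷ0 = (-0.9)·(-4) + (0.0)·(-3) + (-0.3)·(3) + 2.7 = 5.4
ŷ1 = (-0.9)·(-1) + (0.0)·(-5) + (-0.3)·(2) + 2.7 = 3.0
ŷ2 = (-0.9)·(1) + (0.0)·(-1) + (-0.3)·(-3) + 2.7 = 2.7
ŷ3 = (-0.9)·(-4) + (0.0)·(2) + (-0.3)·(-3) + 2.7 = 7.2
errors² = [1.96, 1.21, 1.0, 1.21]
MSE = 5.3800/4 = 1.345

1.345


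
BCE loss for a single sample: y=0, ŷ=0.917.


BCE = -[y·ln(p) + (1-y)·ln(1-p)]
= -0 - 1·ln(1-0.917)
= -ln(0.083) = 2.4889

2.4889


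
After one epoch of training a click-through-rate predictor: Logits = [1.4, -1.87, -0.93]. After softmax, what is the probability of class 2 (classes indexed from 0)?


Exponentials: e^1.4=4.0552, e^-1.87=0.1541, e^-0.93=0.3946
Sum = 4.6039
Softmax = [0.8808, 0.0335, 0.0857]
p[2] = 0.3946/4.6039 = 0.0857

0.0857


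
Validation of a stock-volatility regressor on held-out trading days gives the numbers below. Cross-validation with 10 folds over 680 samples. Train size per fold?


Fold size = 680/10 = 68
Training per fold = 680 - 68 = 612

612


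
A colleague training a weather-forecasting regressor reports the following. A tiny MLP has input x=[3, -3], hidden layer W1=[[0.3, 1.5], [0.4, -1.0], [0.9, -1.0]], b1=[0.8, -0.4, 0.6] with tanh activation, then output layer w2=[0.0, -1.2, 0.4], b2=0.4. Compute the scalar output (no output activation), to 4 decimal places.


z1[0] = (0.3)·(3) + (1.5)·(-3) + 0.8 = -2.8
z1[1] = (0.4)·(3) + (-1.0)·(-3) - 0.4 = 3.8
z1[2] = (0.9)·(3) + (-1.0)·(-3) + 0.6 = 6.3
h = tanh(z1) = [-0.9926, 0.999, 1.0]
output = (0.0)·(-0.9926) + (-1.2)·(0.999) + (0.4)·(1.0) + 0.4 = -0.3988

-0.3988


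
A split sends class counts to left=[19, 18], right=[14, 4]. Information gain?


Parent = [33, 22], H_parent = 0.971
H_left = 0.9995 (n=37), H_right = 0.7642 (n=18)
H_children = (37/55)·0.9995 + (18/55)·0.7642 = 0.9225
IG = 0.971 - 0.9225 = 0.0485

0.0485


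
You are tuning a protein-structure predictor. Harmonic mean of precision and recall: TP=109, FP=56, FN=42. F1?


Precision = 109/165 = 0.6606
Recall = 109/151 = 0.7219
F1 = 2·P·R/(P+R) = 2·TP/(2·TP+FP+FN) = 218/(218+56+42) = 218/316 = 0.6899

0.6899


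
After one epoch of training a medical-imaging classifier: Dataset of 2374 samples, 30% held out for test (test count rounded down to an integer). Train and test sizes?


Test = ⌊2374·30/100⌋ = 712
Train = 2374 - 712 = 1662

Train: 1662, Test: 712


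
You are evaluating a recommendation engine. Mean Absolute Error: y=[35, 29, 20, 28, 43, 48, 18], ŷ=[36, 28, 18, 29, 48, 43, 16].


Absolute errors: |35-36|=1, |29-28|=1, |20-18|=2, |28-29|=1, |43-48|=5, |48-43|=5, |18-16|=2
Sum = 17
MAE = 17/7 = 17/7

17/7


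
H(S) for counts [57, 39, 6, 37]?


Probabilities: [57/139, 39/139, 6/139, 37/139] ≈ [0.4101, 0.2806, 0.0432, 0.2662]
H = -((57/139)·log₂(57/139) + (39/139)·log₂(39/139) + (6/139)·log₂(6/139) + (37/139)·log₂(37/139))
  = 1.7458 bits

1.7458 bits


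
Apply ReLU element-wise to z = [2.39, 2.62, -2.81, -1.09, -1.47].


ReLU(2.39) = max(0, 2.39) = 2.39
ReLU(2.62) = max(0, 2.62) = 2.62
ReLU(-2.81) = max(0, -2.81) = 0.0
ReLU(-1.09) = max(0, -1.09) = 0.0
ReLU(-1.47) = max(0, -1.47) = 0.0
result = [2.39, 2.62, 0.0, 0.0, 0.0]

[2.39, 2.62, 0.0, 0.0, 0.0]


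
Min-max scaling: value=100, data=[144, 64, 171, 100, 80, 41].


min=41, max=171
(100-41)/(171-41) = 59/130 = 0.4538

0.4538


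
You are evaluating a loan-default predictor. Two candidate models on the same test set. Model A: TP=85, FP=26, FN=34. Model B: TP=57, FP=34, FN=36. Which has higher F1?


Model A: P=85/111=0.7658, R=85/119=0.7143, F1=2PR/(P+R)=2TP/(2TP+FP+FN)=170/230=0.7391
Model B: P=57/91=0.6264, R=57/93=0.6129, F1=2PR/(P+R)=2TP/(2TP+FP+FN)=114/184=0.6196
0.7391 > 0.6196 → Model A

Model A


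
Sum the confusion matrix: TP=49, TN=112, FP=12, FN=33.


Total = TP + TN + FP + FN
= 49 + 112 + 12 + 33
= 206
(Predicted positive: 61, predicted negative: 145)

206


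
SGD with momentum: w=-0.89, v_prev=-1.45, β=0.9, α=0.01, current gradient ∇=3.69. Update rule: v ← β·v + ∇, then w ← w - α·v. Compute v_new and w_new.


v_new = 0.9·-1.45 + 3.69 = -1.305 + 3.69 = 2.385
w_new = -0.89 - 0.01·2.385 = -0.89 - 0.02385 = -0.91385

v_new=2.385, w_new=-0.91385


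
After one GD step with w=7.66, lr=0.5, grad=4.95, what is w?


w_new = w - α·∇
= 7.66 - 0.5·4.95
= 7.66 - 2.475
= 5.185

5.185


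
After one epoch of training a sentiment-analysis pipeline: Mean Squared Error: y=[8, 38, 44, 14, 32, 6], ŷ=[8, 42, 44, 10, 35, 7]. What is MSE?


Squared errors: (8-8)²=0, (38-42)²=16, (44-44)²=0, (14-10)²=16, (32-35)²=9, (6-7)²=1
Sum = 42
MSE = 42/6 = 7

7


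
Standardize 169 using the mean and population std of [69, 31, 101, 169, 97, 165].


μ = 105.3333, σ = 49.2398
z = (169 - 105.3333)/49.2398 = 1.293

1.293


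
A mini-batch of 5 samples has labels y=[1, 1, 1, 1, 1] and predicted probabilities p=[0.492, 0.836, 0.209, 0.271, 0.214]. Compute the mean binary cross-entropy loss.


L[0] = -ln(0.492) = 0.7093
L[1] = -ln(0.836) = 0.1791
L[2] = -ln(0.209) = 1.5654
L[3] = -ln(0.271) = 1.3056
L[4] = -ln(0.214) = 1.5418
mean = (0.7093 + 0.1791 + 1.5654 + 1.3056 + 1.5418)/5 = 1.0602

1.0602


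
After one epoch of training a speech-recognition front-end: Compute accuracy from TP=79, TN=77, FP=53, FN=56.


Accuracy = (TP+TN)/(TP+TN+FP+FN)
= (79+77)/(265)
= 156/265 = 58.87%

58.87%


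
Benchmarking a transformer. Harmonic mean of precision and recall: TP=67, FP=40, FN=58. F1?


Precision = 67/107 = 0.6262
Recall = 67/125 = 0.536
F1 = 2·P·R/(P+R) = 2·TP/(2·TP+FP+FN) = 134/(134+40+58) = 134/232 = 0.5776

0.5776


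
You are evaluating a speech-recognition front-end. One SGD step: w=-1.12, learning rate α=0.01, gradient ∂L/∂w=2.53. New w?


w_new = w - α·∇
= -1.12 - 0.01·2.53
= -1.12 - 0.0253
= -1.1453

-1.1453


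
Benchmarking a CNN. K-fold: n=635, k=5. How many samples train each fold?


Fold size = 635/5 = 127
Training per fold = 635 - 127 = 508

508


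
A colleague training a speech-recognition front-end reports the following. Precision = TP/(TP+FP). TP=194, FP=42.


Precision = TP/(TP+FP)
= 194/(194+42)
= 194/236 = 82.2%

82.2%


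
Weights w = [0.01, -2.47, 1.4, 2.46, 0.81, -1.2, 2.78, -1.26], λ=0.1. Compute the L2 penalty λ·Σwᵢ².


‖w‖₂² = (0.01)² + (-2.47)² + (1.4)² + (2.46)² + (0.81)² + (-1.2)² + (2.78)² + (-1.26)²
     = 0.0001 + 6.1009 + 1.96 + 6.0516 + 0.6561 + 1.44 + 7.7284 + 1.5876
     = 25.5247
λ·‖w‖₂² = 0.1·25.5247 = 2.55247

2.55247


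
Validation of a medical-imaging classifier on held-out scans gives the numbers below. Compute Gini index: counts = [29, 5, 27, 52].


Probabilities: [29/113, 5/113, 27/113, 52/113] ≈ [0.2566, 0.0442, 0.2389, 0.4602]
Σpᵢ² = (841 + 25 + 729 + 2704)/113² = 4299/12769
Gini = 1 - Σpᵢ² = 1 - 4299/12769 = 0.6633

0.6633
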